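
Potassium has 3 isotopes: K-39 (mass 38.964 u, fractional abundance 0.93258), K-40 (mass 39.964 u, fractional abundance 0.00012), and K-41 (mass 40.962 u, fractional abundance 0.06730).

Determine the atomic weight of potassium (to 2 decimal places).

Weight each isotope mass by its fractional abundance: 0.93258 × 38.964 + 0.00012 × 39.964 + 0.06730 × 40.962
= 36.3370 + 0.0048 + 2.7567 = 39.0985 u

39.10 u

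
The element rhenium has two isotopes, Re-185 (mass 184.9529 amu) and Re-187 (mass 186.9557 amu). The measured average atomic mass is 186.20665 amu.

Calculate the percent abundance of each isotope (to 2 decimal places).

Re-185: 37.40%, Re-187: 62.60%

With x = fraction of Re-185 (so Re-187 is 1 − x):
184.9529·x + 186.9557·(1 − x) = 186.20665
(184.9529 − 186.9557)·x = 186.20665 − 186.9557
x = -0.74905 / -2.0028 = 0.37400 → 37.40% Re-185, 62.60% Re-187.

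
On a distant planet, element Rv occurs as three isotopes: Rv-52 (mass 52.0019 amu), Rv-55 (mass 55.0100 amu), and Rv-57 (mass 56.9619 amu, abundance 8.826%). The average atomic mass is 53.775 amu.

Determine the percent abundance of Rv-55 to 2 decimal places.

44.39%

Let x and y be the fractions of Rv-52 and Rv-55. Then x + y = 1 − 0.08826 = 0.91174 and 52.0019x + 55.0100y = 53.775 − 0.08826×56.9619 = 48.747542706.
Substituting: 52.0019x + 55.0100(0.91174 − x) = 48.747542706
(52.0019 − 55.0100)x = -1.407274694  ⇒  x = 0.46783, y = 0.44391
Rv-52: 46.78%, Rv-55: 44.39%.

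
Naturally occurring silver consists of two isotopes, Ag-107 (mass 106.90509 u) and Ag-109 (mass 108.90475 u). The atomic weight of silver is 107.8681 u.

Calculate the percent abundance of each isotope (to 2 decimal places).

With x = fraction of Ag-107 (so Ag-109 is 1 − x):
106.90509·x + 108.90475·(1 − x) = 107.8681
(106.90509 − 108.90475)·x = 107.8681 − 108.90475
x = -1.03665 / -1.99966 = 0.51841 → 51.84% Ag-107, 48.16% Ag-109.

Ag-107: 51.84%, Ag-109: 48.16%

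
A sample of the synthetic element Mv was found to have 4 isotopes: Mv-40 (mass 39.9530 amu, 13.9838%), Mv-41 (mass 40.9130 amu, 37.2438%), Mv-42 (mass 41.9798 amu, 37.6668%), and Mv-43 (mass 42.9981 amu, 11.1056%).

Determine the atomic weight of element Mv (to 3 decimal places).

41.412 amu

Ar = Σ fᵢ·mᵢ = 0.139838 × 39.9530 + 0.372438 × 40.9130 + 0.376668 × 41.9798 + 0.111056 × 42.9981
= 5.58695 + 15.23756 + 15.81245 + 4.77520 = 41.41216 amu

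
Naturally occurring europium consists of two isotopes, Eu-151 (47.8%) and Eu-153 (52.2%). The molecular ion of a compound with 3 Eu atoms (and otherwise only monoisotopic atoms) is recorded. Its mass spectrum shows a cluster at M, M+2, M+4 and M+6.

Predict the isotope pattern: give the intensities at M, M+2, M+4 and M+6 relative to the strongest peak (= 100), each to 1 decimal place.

28.0 : 91.6 : 100.0 : 36.4

The 3 Eu atoms are independent, so intensities follow the terms of (0.478 + 0.522)^3.
P(M) = 0.478^3 = 0.109215
P(M+2) = 3 × 0.478^2 × 0.522^1 = 0.357806
P(M+4) = 3 × 0.478^1 × 0.522^2 = 0.390742
P(M+6) = 0.522^3 = 0.142237
The M+4 peak is largest (0.390742); scaling to 100 gives 28.0 : 91.6 : 100.0 : 36.4.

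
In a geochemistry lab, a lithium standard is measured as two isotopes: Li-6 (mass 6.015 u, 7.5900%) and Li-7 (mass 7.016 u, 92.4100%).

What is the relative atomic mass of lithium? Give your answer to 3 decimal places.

6.940 u

Ar = Σ fᵢ·mᵢ = 0.075900 × 6.015 + 0.924100 × 7.016
= 0.4565 + 6.4835 = 6.9400 u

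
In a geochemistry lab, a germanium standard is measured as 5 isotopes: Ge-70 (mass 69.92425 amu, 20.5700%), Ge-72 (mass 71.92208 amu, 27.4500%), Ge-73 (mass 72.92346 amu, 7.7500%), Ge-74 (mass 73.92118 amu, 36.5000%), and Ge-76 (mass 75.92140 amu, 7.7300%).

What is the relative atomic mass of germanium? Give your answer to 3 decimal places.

Ar = Σ fᵢ·mᵢ = 0.205700 × 69.92425 + 0.274500 × 71.92208 + 0.077500 × 72.92346 + 0.365000 × 73.92118 + 0.077300 × 75.92140
= 14.383418 + 19.742611 + 5.651568 + 26.981231 + 5.868724 = 72.627552 amu

72.628 amu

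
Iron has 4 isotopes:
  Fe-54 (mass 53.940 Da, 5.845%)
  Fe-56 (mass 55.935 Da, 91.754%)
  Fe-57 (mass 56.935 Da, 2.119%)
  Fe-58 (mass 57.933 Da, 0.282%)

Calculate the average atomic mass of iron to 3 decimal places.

55.845 Da

The abundance-weighted mean is 0.05845 × 53.940 + 0.91754 × 55.935 + 0.02119 × 56.935 + 0.00282 × 57.933
= 3.1528 + 51.3226 + 1.2065 + 0.1634 = 55.8453 Da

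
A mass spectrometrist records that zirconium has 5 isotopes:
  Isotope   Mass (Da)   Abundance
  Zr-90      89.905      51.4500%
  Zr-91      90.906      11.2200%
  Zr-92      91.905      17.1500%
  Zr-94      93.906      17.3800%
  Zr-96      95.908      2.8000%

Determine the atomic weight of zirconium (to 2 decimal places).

Weight each isotope mass by its fractional abundance: 0.514500 × 89.905 + 0.112200 × 90.906 + 0.171500 × 91.905 + 0.173800 × 93.906 + 0.028000 × 95.908
= 46.2561 + 10.1997 + 15.7617 + 16.3209 + 2.6854 = 91.2238 Da

91.22 Da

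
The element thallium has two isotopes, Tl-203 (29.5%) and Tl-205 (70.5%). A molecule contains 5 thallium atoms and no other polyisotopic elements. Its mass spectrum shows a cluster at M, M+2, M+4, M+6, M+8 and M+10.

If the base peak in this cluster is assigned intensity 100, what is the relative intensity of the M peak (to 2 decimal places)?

0.61

Binomial terms of (0.295 + 0.705)^5: M 0.0022, M+2 0.0267, M+4 0.1276, M+6 0.3049, M+8 0.3644, M+10 0.1742 → M+8 is the base peak.
P(M+8) = C(5,4) × 0.295^1 × 0.705^4 = 5 × 0.2950 × 0.24703385 = 0.364375 (base)
P(M) = C(5,0) × 0.295^5 × 0.705^0 = 1 × 0.00223414 × 1.0000 = 0.002234
Relative intensity = 0.002234 / 0.364375 × 100 = 0.61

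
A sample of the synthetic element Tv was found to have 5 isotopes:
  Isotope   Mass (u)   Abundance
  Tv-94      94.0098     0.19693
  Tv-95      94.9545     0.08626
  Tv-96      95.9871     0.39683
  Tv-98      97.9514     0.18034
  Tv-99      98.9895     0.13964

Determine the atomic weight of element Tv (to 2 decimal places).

96.28 u

The abundance-weighted mean is 0.19693 × 94.0098 + 0.08626 × 94.9545 + 0.39683 × 95.9871 + 0.18034 × 97.9514 + 0.13964 × 98.9895
= 18.51335 + 8.19078 + 38.09056 + 17.66456 + 13.82289 = 96.28214 u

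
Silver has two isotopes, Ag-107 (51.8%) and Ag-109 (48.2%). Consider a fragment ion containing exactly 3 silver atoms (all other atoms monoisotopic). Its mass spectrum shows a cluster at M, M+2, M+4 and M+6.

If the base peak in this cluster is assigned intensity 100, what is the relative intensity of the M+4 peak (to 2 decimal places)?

93.05

(0.518 + 0.482)^3 gives M 0.1390, M+2 0.3880, M+4 0.3610, M+6 0.1120; the largest is M+2.
P(M+2) = C(3,1) × 0.518^2 × 0.482^1 = 3 × 0.268324 × 0.4820 = 0.387997 (base)
P(M+4) = C(3,2) × 0.518^1 × 0.482^2 = 3 × 0.5180 × 0.232324 = 0.361031
Relative intensity = 0.361031 / 0.387997 × 100 = 93.05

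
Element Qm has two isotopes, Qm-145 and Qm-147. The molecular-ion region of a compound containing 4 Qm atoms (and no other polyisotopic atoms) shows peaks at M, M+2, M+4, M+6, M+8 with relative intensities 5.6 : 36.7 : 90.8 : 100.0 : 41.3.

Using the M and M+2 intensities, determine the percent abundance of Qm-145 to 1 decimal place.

Write p for the Qm-145 fraction. I(M+2)/I(M) = [C(4,1)·p^3·(1−p)] / p^4 = 4·(1−p)/p = 36.7/5.6 = 6.5536
(1−p)/p = 6.5536/4 = 1.6384  ⇒  p = 1/(1 + 1.6384) = 0.3790
Qm-145: 37.9%, Qm-147: 62.1%.

37.9%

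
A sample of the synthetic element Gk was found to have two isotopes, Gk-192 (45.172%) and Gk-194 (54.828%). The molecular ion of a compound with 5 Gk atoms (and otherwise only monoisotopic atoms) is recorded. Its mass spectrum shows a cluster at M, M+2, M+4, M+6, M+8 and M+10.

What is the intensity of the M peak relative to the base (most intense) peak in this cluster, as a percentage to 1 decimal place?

5.6%

Binomial terms of (0.45172 + 0.54828)^5: M 0.0188, M+2 0.1141, M+4 0.2771, M+6 0.3363, M+8 0.2041, M+10 0.0495 → M+6 is the base peak.
P(M+6) = C(5,3) × 0.45172^2 × 0.54828^3 = 10 × 0.20405096 × 0.16481898 = 0.336315 (base)
P(M) = C(5,0) × 0.45172^5 × 0.54828^0 = 1 × 0.01880817 × 1.0000 = 0.018808
Relative intensity = 0.018808 / 0.336315 × 100 = 5.6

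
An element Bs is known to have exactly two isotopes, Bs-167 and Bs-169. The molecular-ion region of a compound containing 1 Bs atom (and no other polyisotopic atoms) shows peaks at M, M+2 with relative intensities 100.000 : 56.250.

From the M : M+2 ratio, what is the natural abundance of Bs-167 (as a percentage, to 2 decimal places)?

Let p = fractional abundance of Bs-167. I(M+2)/I(M) = [C(1,1)·p^0·(1−p)] / p^1 = 1·(1−p)/p = 56.250/100.000 = 0.5625
(1−p)/p = 0.5625/1 = 0.5625  ⇒  p = 1/(1 + 0.5625) = 0.6400
Bs-167: 64.00%, Bs-169: 36.00%.

64.00%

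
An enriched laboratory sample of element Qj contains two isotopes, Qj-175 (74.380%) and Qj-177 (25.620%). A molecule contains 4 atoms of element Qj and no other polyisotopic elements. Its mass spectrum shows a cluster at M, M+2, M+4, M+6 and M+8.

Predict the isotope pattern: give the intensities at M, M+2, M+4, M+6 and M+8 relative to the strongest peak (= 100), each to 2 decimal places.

Expanding (0.74380 + 0.25620)^4:
P(M) = 0.74380^4 = 0.306073
P(M+2) = 4 × 0.74380^3 × 0.25620^1 = 0.421704
P(M+4) = 6 × 0.74380^2 × 0.25620^2 = 0.217882
P(M+6) = 4 × 0.74380^1 × 0.25620^3 = 0.050033
P(M+8) = 0.25620^4 = 0.004308
The M+2 peak is largest (0.421704); scaling to 100 gives 72.58 : 100.00 : 51.67 : 11.86 : 1.02.

72.58 : 100.00 : 51.67 : 11.86 : 1.02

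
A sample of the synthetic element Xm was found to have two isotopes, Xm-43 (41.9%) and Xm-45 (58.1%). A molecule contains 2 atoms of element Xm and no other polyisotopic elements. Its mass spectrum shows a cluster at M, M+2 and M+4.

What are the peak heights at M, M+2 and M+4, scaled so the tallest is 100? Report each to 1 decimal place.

The 2 Xm atoms are independent, so intensities follow the terms of (0.419 + 0.581)^2.
P(M) = 0.419^2 = 0.175561
P(M+2) = 2 × 0.419^1 × 0.581^1 = 0.486878
P(M+4) = 0.581^2 = 0.337561
The M+2 peak is largest (0.486878); scaling to 100 gives 36.1 : 100.0 : 69.3.

36.1 : 100.0 : 69.3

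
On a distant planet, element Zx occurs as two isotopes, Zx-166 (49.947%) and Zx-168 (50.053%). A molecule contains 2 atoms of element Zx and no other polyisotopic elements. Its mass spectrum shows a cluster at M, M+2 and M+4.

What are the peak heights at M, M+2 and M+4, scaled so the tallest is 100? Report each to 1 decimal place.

49.9 : 100.0 : 50.1

The 2 Zx atoms are independent, so intensities follow the terms of (0.49947 + 0.50053)^2.
P(M) = 0.49947^2 = 0.249470
P(M+2) = 2 × 0.49947^1 × 0.50053^1 = 0.499999
P(M+4) = 0.50053^2 = 0.250530
The M+2 peak is largest (0.499999); scaling to 100 gives 49.9 : 100.0 : 50.1.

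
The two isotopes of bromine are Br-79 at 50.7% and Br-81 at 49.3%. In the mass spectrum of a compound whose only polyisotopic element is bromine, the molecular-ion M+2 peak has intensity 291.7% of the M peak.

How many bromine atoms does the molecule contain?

The M+2/M ratio from n Br atoms is n · q/p = n · 0.493/0.507.
n = 2.917 × 0.507/0.493 = 3.00 ≈ 3

3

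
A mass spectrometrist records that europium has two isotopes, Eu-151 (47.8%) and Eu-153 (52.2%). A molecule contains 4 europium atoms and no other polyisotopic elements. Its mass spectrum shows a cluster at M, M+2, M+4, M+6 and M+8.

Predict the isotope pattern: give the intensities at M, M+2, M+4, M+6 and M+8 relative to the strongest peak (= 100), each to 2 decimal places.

The 4 Eu atoms are independent, so intensities follow the terms of (0.478 + 0.522)^4.
P(M) = 0.478^4 = 0.052205
P(M+2) = 4 × 0.478^3 × 0.522^1 = 0.228042
P(M+4) = 6 × 0.478^2 × 0.522^2 = 0.373549
P(M+6) = 4 × 0.478^1 × 0.522^3 = 0.271956
P(M+8) = 0.522^4 = 0.074248
The M+4 peak is largest (0.373549); scaling to 100 gives 13.98 : 61.05 : 100.00 : 72.80 : 19.88.

13.98 : 61.05 : 100.00 : 72.80 : 19.88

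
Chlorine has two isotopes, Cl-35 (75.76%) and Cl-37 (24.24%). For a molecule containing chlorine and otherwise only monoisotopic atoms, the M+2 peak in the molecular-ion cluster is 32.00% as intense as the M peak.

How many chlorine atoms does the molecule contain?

With n Cl atoms, P(M+2)/P(M) = C(n,1)·p^(n−1)q / p^n = n·q/p = n · 0.2424/0.7576.
n = 0.3200 × 0.7576/0.2424 = 1.00 ≈ 1

1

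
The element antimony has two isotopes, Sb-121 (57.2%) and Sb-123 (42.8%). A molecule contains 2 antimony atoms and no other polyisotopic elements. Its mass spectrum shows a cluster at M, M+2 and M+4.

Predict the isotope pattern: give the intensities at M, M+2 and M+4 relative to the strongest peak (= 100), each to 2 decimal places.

Expanding (0.572 + 0.428)^2:
P(M) = 0.572^2 = 0.327184
P(M+2) = 2 × 0.572^1 × 0.428^1 = 0.489632
P(M+4) = 0.428^2 = 0.183184
The M+2 peak is largest (0.489632); scaling to 100 gives 66.82 : 100.00 : 37.41.

66.82 : 100.00 : 37.41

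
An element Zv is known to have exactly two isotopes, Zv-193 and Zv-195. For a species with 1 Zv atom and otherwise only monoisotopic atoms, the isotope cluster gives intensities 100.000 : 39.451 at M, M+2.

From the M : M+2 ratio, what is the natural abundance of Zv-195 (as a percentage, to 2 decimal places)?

If p is the fraction of Zv that is Zv-193, then I(M+2)/I(M) = [C(1,1)·p^0·(1−p)] / p^1 = 1·(1−p)/p = 39.451/100.000 = 0.3945
(1−p)/p = 0.3945/1 = 0.3945  ⇒  p = 1/(1 + 0.3945) = 0.7171
Zv-193: 71.71%, Zv-195: 28.29%.

28.29%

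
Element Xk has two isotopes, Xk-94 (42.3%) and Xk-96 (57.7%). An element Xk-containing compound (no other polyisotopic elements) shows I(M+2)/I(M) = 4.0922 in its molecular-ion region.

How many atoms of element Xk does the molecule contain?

For n independent Xk atoms, I(M+2)/I(M) = n · (abundance Xk-96) / (abundance Xk-94) = n · 0.577/0.423.
n = 4.0922 × 0.423/0.577 = 3.00 ≈ 3

3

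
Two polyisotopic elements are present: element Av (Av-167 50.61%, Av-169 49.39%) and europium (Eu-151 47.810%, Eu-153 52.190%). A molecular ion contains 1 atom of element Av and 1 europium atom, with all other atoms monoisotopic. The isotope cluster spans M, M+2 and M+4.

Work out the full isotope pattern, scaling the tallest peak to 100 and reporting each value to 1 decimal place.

Element Av pattern (n=1): 0.5061 : 0.4939
Europium pattern (n=1): 0.4781 : 0.5219
Convolve the two distributions (both contribute in 2-u steps):
  M: 0.5061×0.4781 = 0.241966
  M+2: 0.5061×0.5219 + 0.4939×0.4781 = 0.500267
  M+4: 0.4939×0.5219 = 0.257766
Scale to base peak (0.500267) = 100: 48.4 : 100.0 : 51.5

48.4 : 100.0 : 51.5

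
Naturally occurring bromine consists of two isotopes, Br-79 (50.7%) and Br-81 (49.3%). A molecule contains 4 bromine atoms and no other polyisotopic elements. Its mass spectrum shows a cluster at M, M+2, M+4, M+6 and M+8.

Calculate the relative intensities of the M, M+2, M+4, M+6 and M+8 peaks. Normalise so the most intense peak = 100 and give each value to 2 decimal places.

Expanding (0.507 + 0.493)^4:
P(M) = 0.507^4 = 0.066074
P(M+2) = 4 × 0.507^3 × 0.493^1 = 0.256999
P(M+4) = 6 × 0.507^2 × 0.493^2 = 0.374853
P(M+6) = 4 × 0.507^1 × 0.493^3 = 0.243001
P(M+8) = 0.493^4 = 0.059073
The M+4 peak is largest (0.374853); scaling to 100 gives 17.63 : 68.56 : 100.00 : 64.83 : 15.76.

17.63 : 68.56 : 100.00 : 64.83 : 15.76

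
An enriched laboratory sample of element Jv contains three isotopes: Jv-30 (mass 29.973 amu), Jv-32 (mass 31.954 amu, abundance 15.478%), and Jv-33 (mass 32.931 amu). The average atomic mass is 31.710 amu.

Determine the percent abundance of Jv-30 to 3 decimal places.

Let x and y be the fractions of Jv-30 and Jv-33. Then x + y = 1 − 0.15478 = 0.84522 and 29.973x + 32.931y = 31.710 − 0.15478×31.954 = 26.76415988.
Substituting: 29.973x + 32.931(0.84522 − x) = 26.76415988
(29.973 − 32.931)x = -1.06977994  ⇒  x = 0.36166, y = 0.48356
Jv-30: 36.166%, Jv-33: 48.356%.

36.166%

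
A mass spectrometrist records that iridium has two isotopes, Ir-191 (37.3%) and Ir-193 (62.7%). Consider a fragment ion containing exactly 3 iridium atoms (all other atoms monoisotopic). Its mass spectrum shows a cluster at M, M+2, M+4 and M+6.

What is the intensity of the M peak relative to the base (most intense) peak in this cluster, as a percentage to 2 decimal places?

Term probabilities: M 0.0519, M+2 0.2617, M+4 0.4399, M+6 0.2465. Base peak = M+4.
P(M+4) = C(3,2) × 0.373^1 × 0.627^2 = 3 × 0.3730 × 0.393129 = 0.439911 (base)
P(M) = C(3,0) × 0.373^3 × 0.627^0 = 1 × 0.05189512 × 1.0000 = 0.051895
Relative intensity = 0.051895 / 0.439911 × 100 = 11.80

11.80%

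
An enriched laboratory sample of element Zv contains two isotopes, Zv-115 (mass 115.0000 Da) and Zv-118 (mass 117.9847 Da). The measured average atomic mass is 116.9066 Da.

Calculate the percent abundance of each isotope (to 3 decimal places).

Zv-115: 36.121%, Zv-118: 63.879%

Let x be the fractional abundance of Zv-115; then Zv-118 has abundance 1 − x.
115.0000·x + 117.9847·(1 − x) = 116.9066
(115.0000 − 117.9847)·x = 116.9066 − 117.9847
x = -1.0781 / -2.9847 = 0.36121 → 36.121% Zv-115, 63.879% Zv-118.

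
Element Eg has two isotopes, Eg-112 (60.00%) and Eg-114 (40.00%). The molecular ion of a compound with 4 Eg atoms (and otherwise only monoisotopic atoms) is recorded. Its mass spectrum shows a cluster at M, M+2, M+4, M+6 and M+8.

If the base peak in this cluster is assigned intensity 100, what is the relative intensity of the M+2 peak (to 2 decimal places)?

Binomial terms of (0.6000 + 0.4000)^4: M 0.1296, M+2 0.3456, M+4 0.3456, M+6 0.1536, M+8 0.0256 → M+4 is the base peak.
P(M+4) = C(4,2) × 0.6000^2 × 0.4000^2 = 6 × 0.3600 × 0.1600 = 0.345600 (base)
P(M+2) = C(4,1) × 0.6000^3 × 0.4000^1 = 4 × 0.2160 × 0.4000 = 0.345600
Relative intensity = 0.345600 / 0.345600 × 100 = 100.00

100.00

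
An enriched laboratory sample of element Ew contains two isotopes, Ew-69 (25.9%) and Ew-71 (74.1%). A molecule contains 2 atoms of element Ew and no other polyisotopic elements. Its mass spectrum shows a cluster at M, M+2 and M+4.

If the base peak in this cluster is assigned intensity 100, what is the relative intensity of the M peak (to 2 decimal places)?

Binomial terms of (0.259 + 0.741)^2: M 0.0671, M+2 0.3838, M+4 0.5491 → M+4 is the base peak.
P(M+4) = C(2,2) × 0.259^0 × 0.741^2 = 1 × 1.0000 × 0.549081 = 0.549081 (base)
P(M) = C(2,0) × 0.259^2 × 0.741^0 = 1 × 0.067081 × 1.0000 = 0.067081
Relative intensity = 0.067081 / 0.549081 × 100 = 12.22

12.22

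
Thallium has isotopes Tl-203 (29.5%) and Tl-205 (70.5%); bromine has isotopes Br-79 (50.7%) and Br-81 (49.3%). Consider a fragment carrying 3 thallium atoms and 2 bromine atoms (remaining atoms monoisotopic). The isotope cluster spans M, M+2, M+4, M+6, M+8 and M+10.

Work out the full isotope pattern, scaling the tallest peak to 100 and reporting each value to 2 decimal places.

Thallium pattern (n=3): 0.02567237 : 0.18405787 : 0.43986713 : 0.35040263
Bromine pattern (n=2): 0.257049 : 0.499902 : 0.243049
Convolve the two distributions (both contribute in 2-u steps):
  M: 0.02567237×0.257049 = 0.006599
  M+2: 0.02567237×0.499902 + 0.18405787×0.257049 = 0.060146
  M+4: 0.02567237×0.243049 + 0.18405787×0.499902 + 0.43986713×0.257049 = 0.211318
  M+6: 0.18405787×0.243049 + 0.43986713×0.499902 + 0.35040263×0.257049 = 0.354696
  M+8: 0.43986713×0.243049 + 0.35040263×0.499902 = 0.282076
  M+10: 0.35040263×0.243049 = 0.085165
Scale to base peak (0.354696) = 100: 1.86 : 16.96 : 59.58 : 100.00 : 79.53 : 24.01

1.86 : 16.96 : 59.58 : 100.00 : 79.53 : 24.01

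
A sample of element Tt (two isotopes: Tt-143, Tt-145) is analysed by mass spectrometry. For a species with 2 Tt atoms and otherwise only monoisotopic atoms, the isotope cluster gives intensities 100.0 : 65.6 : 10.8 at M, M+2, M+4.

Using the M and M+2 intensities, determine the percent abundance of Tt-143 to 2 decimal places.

Write p for the Tt-143 fraction. I(M+2)/I(M) = [C(2,1)·p^1·(1−p)] / p^2 = 2·(1−p)/p = 65.6/100.0 = 0.6560
(1−p)/p = 0.6560/2 = 0.3280  ⇒  p = 1/(1 + 0.3280) = 0.7530
Tt-143: 75.30%, Tt-145: 24.70%.

75.30%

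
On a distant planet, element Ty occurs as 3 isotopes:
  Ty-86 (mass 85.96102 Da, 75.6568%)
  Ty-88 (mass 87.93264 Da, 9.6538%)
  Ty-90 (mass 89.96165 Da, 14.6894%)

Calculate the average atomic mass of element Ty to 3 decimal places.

The abundance-weighted mean is 0.756568 × 85.96102 + 0.096538 × 87.93264 + 0.146894 × 89.96165
= 65.035357 + 8.488841 + 13.214827 = 86.739025 Da

86.739 Da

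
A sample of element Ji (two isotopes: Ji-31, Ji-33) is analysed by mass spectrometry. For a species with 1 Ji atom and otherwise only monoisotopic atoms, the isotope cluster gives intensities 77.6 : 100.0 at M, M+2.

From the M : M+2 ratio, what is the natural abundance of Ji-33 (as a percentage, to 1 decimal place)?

56.3%

Let p = fractional abundance of Ji-31. I(M+2)/I(M) = [C(1,1)·p^0·(1−p)] / p^1 = 1·(1−p)/p = 100.0/77.6 = 1.2887
(1−p)/p = 1.2887/1 = 1.2887  ⇒  p = 1/(1 + 1.2887) = 0.4369
Ji-31: 43.7%, Ji-33: 56.3%.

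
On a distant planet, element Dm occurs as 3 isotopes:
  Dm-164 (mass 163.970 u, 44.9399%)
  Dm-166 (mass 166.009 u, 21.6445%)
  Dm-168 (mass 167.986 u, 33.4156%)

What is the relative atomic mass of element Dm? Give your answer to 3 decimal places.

165.753 u

Average mass = Σ (abundance × isotope mass) = 0.449399 × 163.970 + 0.216445 × 166.009 + 0.334156 × 167.986
= 73.6880 + 35.9318 + 56.1335 = 165.7533 u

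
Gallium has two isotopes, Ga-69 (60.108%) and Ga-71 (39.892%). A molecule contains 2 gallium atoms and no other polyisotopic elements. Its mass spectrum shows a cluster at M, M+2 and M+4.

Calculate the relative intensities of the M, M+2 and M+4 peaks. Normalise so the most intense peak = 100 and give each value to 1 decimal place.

Each Ga atom is independently Ga-69 (p = 0.60108) or Ga-71 (q = 0.39892); the cluster is the binomial expansion (p + q)^2.
P(M) = 0.60108^2 = 0.361297
P(M+2) = 2 × 0.60108^1 × 0.39892^1 = 0.479566
P(M+4) = 0.39892^2 = 0.159137
The M+2 peak is largest (0.479566); scaling to 100 gives 75.3 : 100.0 : 33.2.

75.3 : 100.0 : 33.2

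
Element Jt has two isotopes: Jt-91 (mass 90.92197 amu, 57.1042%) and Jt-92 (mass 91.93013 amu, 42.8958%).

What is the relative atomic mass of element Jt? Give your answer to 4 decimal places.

91.3544 amu

Ar = Σ fᵢ·mᵢ = 0.571042 × 90.92197 + 0.428958 × 91.93013
= 51.920264 + 39.434165 = 91.354429 amu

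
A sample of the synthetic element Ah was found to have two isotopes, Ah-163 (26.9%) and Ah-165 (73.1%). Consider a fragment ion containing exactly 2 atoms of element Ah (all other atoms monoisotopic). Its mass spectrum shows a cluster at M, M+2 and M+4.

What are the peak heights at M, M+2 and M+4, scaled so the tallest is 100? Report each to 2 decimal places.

The 2 Ah atoms are independent, so intensities follow the terms of (0.269 + 0.731)^2.
P(M) = 0.269^2 = 0.072361
P(M+2) = 2 × 0.269^1 × 0.731^1 = 0.393278
P(M+4) = 0.731^2 = 0.534361
The M+4 peak is largest (0.534361); scaling to 100 gives 13.54 : 73.60 : 100.00.

13.54 : 73.60 : 100.00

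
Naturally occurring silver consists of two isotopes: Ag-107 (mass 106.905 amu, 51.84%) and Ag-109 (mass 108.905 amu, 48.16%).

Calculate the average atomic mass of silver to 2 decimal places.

Average mass = Σ (abundance × isotope mass) = 0.5184 × 106.905 + 0.4816 × 108.905
= 55.4196 + 52.4486 = 107.8682 amu

107.87 amu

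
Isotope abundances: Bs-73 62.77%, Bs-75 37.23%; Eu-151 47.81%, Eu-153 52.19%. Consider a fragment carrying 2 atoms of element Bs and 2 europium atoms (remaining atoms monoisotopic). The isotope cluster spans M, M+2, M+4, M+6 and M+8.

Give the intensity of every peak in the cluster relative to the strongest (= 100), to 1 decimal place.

Element Bs pattern (n=2): 0.39400729 : 0.46738542 : 0.13860729
Europium pattern (n=2): 0.22857961 : 0.49904078 : 0.27237961
Convolve the two distributions (both contribute in 2-u steps):
  M: 0.39400729×0.22857961 = 0.090062
  M+2: 0.39400729×0.49904078 + 0.46738542×0.22857961 = 0.303460
  M+4: 0.39400729×0.27237961 + 0.46738542×0.49904078 + 0.13860729×0.22857961 = 0.372247
  M+6: 0.46738542×0.27237961 + 0.13860729×0.49904078 = 0.196477
  M+8: 0.13860729×0.27237961 = 0.037754
Scale to base peak (0.372247) = 100: 24.2 : 81.5 : 100.0 : 52.8 : 10.1

24.2 : 81.5 : 100.0 : 52.8 : 10.1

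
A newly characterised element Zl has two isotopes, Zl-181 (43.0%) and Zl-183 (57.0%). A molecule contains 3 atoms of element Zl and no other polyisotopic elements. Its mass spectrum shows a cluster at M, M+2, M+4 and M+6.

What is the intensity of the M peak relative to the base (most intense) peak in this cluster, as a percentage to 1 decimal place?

19.0%

(0.430 + 0.570)^3 gives M 0.0795, M+2 0.3162, M+4 0.4191, M+6 0.1852; the largest is M+4.
P(M+4) = C(3,2) × 0.430^1 × 0.570^2 = 3 × 0.4300 × 0.3249 = 0.419121 (base)
P(M) = C(3,0) × 0.430^3 × 0.570^0 = 1 × 0.079507 × 1.0000 = 0.079507
Relative intensity = 0.079507 / 0.419121 × 100 = 19.0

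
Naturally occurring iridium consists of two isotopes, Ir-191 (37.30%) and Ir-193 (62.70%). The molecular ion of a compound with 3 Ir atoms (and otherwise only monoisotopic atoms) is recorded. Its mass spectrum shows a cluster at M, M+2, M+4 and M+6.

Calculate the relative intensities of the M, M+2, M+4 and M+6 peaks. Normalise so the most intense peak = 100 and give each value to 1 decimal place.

Expanding (0.3730 + 0.6270)^3:
P(M) = 0.3730^3 = 0.051895
P(M+2) = 3 × 0.3730^2 × 0.6270^1 = 0.261702
P(M+4) = 3 × 0.3730^1 × 0.6270^2 = 0.439911
P(M+6) = 0.6270^3 = 0.246492
The M+4 peak is largest (0.439911); scaling to 100 gives 11.8 : 59.5 : 100.0 : 56.0.

11.8 : 59.5 : 100.0 : 56.0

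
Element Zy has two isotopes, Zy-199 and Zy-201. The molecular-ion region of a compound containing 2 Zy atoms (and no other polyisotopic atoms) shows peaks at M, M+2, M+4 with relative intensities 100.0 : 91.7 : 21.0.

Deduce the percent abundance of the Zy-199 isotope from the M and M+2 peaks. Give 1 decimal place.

If p is the fraction of Zy that is Zy-199, then I(M+2)/I(M) = [C(2,1)·p^1·(1−p)] / p^2 = 2·(1−p)/p = 91.7/100.0 = 0.9170
(1−p)/p = 0.9170/2 = 0.4585  ⇒  p = 1/(1 + 0.4585) = 0.6856
Zy-199: 68.6%, Zy-201: 31.4%.

68.6%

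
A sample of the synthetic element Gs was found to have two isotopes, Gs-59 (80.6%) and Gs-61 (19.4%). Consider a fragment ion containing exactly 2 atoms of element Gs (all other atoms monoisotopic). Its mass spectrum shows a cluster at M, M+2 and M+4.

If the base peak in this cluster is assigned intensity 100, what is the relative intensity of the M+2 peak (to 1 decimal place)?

(0.806 + 0.194)^2 gives M 0.6496, M+2 0.3127, M+4 0.0376; the largest is M.
P(M) = C(2,0) × 0.806^2 × 0.194^0 = 1 × 0.649636 × 1.0000 = 0.649636 (base)
P(M+2) = C(2,1) × 0.806^1 × 0.194^1 = 2 × 0.8060 × 0.1940 = 0.312728
Relative intensity = 0.312728 / 0.649636 × 100 = 48.1

48.1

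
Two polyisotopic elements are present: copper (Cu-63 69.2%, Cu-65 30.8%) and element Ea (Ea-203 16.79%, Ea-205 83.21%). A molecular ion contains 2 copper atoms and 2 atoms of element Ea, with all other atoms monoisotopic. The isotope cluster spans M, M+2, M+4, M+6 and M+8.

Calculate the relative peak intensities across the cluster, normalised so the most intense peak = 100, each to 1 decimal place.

Copper pattern (n=2): 0.478864 : 0.426272 : 0.094864
Element Ea pattern (n=2): 0.02819041 : 0.27941918 : 0.69239041
Convolve the two distributions (both contribute in 2-u steps):
  M: 0.478864×0.02819041 = 0.013499
  M+2: 0.478864×0.27941918 + 0.426272×0.02819041 = 0.145821
  M+4: 0.478864×0.69239041 + 0.426272×0.27941918 + 0.094864×0.02819041 = 0.453344
  M+6: 0.426272×0.69239041 + 0.094864×0.27941918 = 0.321653
  M+8: 0.094864×0.69239041 = 0.065683
Scale to base peak (0.453344) = 100: 3.0 : 32.2 : 100.0 : 71.0 : 14.5

3.0 : 32.2 : 100.0 : 71.0 : 14.5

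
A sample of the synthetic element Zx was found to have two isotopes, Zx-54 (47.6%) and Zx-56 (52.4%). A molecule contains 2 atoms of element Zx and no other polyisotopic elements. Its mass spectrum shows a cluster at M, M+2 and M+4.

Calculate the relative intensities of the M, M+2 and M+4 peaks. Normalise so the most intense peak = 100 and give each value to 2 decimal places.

45.42 : 100.00 : 55.04

Expanding (0.476 + 0.524)^2:
P(M) = 0.476^2 = 0.226576
P(M+2) = 2 × 0.476^1 × 0.524^1 = 0.498848
P(M+4) = 0.524^2 = 0.274576
The M+2 peak is largest (0.498848); scaling to 100 gives 45.42 : 100.00 : 55.04.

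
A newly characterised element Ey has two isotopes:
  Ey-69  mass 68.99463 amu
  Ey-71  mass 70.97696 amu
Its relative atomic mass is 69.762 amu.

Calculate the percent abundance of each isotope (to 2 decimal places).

With x = fraction of Ey-69 (so Ey-71 is 1 − x):
68.99463·x + 70.97696·(1 − x) = 69.762
(68.99463 − 70.97696)·x = 69.762 − 70.97696
x = -1.21496 / -1.98233 = 0.61289 → 61.29% Ey-69, 38.71% Ey-71.

Ey-69: 61.29%, Ey-71: 38.71%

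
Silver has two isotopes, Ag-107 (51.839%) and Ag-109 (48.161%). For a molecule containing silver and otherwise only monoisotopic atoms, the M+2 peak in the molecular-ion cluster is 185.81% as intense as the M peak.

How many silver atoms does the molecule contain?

With n Ag atoms, P(M+2)/P(M) = C(n,1)·p^(n−1)q / p^n = n·q/p = n · 0.48161/0.51839.
n = 1.8581 × 0.51839/0.48161 = 2.00 ≈ 2

2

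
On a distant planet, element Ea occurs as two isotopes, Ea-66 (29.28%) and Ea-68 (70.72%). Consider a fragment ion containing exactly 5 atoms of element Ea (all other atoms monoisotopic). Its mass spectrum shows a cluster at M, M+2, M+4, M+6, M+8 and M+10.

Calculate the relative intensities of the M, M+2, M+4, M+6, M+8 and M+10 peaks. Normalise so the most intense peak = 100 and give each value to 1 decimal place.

Each Ea atom is independently Ea-66 (p = 0.2928) or Ea-68 (q = 0.7072); the cluster is the binomial expansion (p + q)^5.
P(M) = 0.2928^5 = 0.002152
P(M+2) = 5 × 0.2928^4 × 0.7072^1 = 0.025989
P(M+4) = 10 × 0.2928^3 × 0.7072^2 = 0.125545
P(M+6) = 10 × 0.2928^2 × 0.7072^3 = 0.303228
P(M+8) = 5 × 0.2928^1 × 0.7072^4 = 0.366193
P(M+10) = 0.7072^5 = 0.176893
The M+8 peak is largest (0.366193); scaling to 100 gives 0.6 : 7.1 : 34.3 : 82.8 : 100.0 : 48.3.

0.6 : 7.1 : 34.3 : 82.8 : 100.0 : 48.3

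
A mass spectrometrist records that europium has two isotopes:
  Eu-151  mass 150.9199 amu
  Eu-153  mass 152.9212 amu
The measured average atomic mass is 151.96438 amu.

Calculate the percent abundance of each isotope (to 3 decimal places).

With x = fraction of Eu-151 (so Eu-153 is 1 − x):
150.9199·x + 152.9212·(1 − x) = 151.96438
(150.9199 − 152.9212)·x = 151.96438 − 152.9212
x = -0.95682 / -2.0013 = 0.47810 → 47.810% Eu-151, 52.190% Eu-153.

Eu-151: 47.810%, Eu-153: 52.190%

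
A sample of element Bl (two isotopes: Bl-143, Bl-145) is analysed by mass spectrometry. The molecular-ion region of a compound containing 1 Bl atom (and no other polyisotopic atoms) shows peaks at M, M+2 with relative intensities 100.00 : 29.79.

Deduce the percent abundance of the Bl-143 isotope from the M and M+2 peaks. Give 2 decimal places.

Write p for the Bl-143 fraction. I(M+2)/I(M) = [C(1,1)·p^0·(1−p)] / p^1 = 1·(1−p)/p = 29.79/100.00 = 0.2979
(1−p)/p = 0.2979/1 = 0.2979  ⇒  p = 1/(1 + 0.2979) = 0.7705
Bl-143: 77.05%, Bl-145: 22.95%.

77.05%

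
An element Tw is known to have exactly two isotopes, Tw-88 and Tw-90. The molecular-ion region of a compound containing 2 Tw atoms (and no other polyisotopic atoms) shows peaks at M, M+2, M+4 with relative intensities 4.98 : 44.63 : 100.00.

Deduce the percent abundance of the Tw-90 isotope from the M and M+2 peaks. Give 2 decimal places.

Let p = fractional abundance of Tw-88. I(M+2)/I(M) = [C(2,1)·p^1·(1−p)] / p^2 = 2·(1−p)/p = 44.63/4.98 = 8.9618
(1−p)/p = 8.9618/2 = 4.4809  ⇒  p = 1/(1 + 4.4809) = 0.1825
Tw-88: 18.25%, Tw-90: 81.75%.

81.75%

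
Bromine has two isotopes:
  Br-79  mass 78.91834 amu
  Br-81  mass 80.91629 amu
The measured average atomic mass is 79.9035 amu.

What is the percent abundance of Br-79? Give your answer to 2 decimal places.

With x = fraction of Br-79 (so Br-81 is 1 − x):
78.91834·x + 80.91629·(1 − x) = 79.9035
(78.91834 − 80.91629)·x = 79.9035 − 80.91629
x = -1.01279 / -1.99795 = 0.50691 → 50.69% Br-79, 49.31% Br-81.

50.69%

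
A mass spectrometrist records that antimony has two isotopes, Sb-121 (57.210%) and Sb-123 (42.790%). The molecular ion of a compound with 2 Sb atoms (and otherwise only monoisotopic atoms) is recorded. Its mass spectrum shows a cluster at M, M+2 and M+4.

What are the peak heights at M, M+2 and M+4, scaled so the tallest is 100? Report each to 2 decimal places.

66.85 : 100.00 : 37.40

The 2 Sb atoms are independent, so intensities follow the terms of (0.57210 + 0.42790)^2.
P(M) = 0.57210^2 = 0.327298
P(M+2) = 2 × 0.57210^1 × 0.42790^1 = 0.489603
P(M+4) = 0.42790^2 = 0.183098
The M+2 peak is largest (0.489603); scaling to 100 gives 66.85 : 100.00 : 37.40.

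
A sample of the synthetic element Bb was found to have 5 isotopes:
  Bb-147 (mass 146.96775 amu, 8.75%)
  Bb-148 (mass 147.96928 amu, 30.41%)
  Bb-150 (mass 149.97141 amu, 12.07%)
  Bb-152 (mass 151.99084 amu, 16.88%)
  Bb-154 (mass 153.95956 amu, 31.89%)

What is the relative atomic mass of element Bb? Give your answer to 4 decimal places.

150.7124 amu

Ar = Σ fᵢ·mᵢ = 0.0875 × 146.96775 + 0.3041 × 147.96928 + 0.1207 × 149.97141 + 0.1688 × 151.99084 + 0.3189 × 153.95956
= 12.859678 + 44.997458 + 18.101549 + 25.656054 + 49.097704 = 150.712443 amu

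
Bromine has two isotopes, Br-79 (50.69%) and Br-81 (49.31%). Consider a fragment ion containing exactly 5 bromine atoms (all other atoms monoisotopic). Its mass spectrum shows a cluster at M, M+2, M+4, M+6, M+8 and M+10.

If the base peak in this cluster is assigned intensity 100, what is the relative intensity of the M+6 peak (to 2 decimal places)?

97.28

(0.5069 + 0.4931)^5 gives M 0.0335, M+2 0.1628, M+4 0.3167, M+6 0.3081, M+8 0.1498, M+10 0.0292; the largest is M+4.
P(M+4) = C(5,2) × 0.5069^3 × 0.4931^2 = 10 × 0.13024674 × 0.24314761 = 0.316692 (base)
P(M+6) = C(5,3) × 0.5069^2 × 0.4931^3 = 10 × 0.25694761 × 0.11989609 = 0.308070
Relative intensity = 0.308070 / 0.316692 × 100 = 97.28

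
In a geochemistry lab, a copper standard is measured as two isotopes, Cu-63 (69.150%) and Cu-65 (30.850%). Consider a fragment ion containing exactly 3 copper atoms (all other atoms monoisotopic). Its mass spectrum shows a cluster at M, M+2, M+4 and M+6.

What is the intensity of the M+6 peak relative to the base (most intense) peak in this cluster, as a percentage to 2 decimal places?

Binomial terms of (0.69150 + 0.30850)^3: M 0.3307, M+2 0.4425, M+4 0.1974, M+6 0.0294 → M+2 is the base peak.
P(M+2) = C(3,1) × 0.69150^2 × 0.30850^1 = 3 × 0.47817225 × 0.3085 = 0.442548 (base)
P(M+6) = C(3,3) × 0.69150^0 × 0.30850^3 = 1 × 1.0000 × 0.02936064 = 0.029361
Relative intensity = 0.029361 / 0.442548 × 100 = 6.63

6.63%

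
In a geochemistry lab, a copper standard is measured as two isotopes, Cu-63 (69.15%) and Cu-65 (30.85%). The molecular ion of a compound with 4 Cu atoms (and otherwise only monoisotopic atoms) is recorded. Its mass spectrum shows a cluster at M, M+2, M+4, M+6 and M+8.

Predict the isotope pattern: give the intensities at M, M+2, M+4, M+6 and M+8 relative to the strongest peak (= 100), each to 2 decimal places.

56.04 : 100.00 : 66.92 : 19.90 : 2.22

Expanding (0.6915 + 0.3085)^4:
P(M) = 0.6915^4 = 0.228649
P(M+2) = 4 × 0.6915^3 × 0.3085^1 = 0.408030
P(M+4) = 6 × 0.6915^2 × 0.3085^2 = 0.273052
P(M+6) = 4 × 0.6915^1 × 0.3085^3 = 0.081212
P(M+8) = 0.3085^4 = 0.009058
The M+2 peak is largest (0.408030); scaling to 100 gives 56.04 : 100.00 : 66.92 : 19.90 : 2.22.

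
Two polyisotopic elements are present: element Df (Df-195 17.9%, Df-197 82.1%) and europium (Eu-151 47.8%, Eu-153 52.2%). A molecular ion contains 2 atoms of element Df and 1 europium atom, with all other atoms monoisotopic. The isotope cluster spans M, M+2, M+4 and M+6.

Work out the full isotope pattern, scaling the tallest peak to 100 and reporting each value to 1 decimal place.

3.2 : 33.1 : 100.0 : 74.0

Element Df pattern (n=2): 0.032041 : 0.293918 : 0.674041
Europium pattern (n=1): 0.4780 : 0.5220
Convolve the two distributions (both contribute in 2-u steps):
  M: 0.032041×0.4780 = 0.015316
  M+2: 0.032041×0.5220 + 0.293918×0.4780 = 0.157218
  M+4: 0.293918×0.5220 + 0.674041×0.4780 = 0.475617
  M+6: 0.674041×0.5220 = 0.351849
Scale to base peak (0.475617) = 100: 3.2 : 33.1 : 100.0 : 74.0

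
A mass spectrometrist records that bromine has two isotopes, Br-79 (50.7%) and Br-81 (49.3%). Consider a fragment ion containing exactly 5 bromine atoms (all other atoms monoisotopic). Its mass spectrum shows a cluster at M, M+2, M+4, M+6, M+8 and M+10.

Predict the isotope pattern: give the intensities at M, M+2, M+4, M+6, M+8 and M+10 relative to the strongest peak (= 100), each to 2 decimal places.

Each Br atom is independently Br-79 (p = 0.507) or Br-81 (q = 0.493); the cluster is the binomial expansion (p + q)^5.
P(M) = 0.507^5 = 0.033500
P(M+2) = 5 × 0.507^4 × 0.493^1 = 0.162873
P(M+4) = 10 × 0.507^3 × 0.493^2 = 0.316751
P(M+6) = 10 × 0.507^2 × 0.493^3 = 0.308004
P(M+8) = 5 × 0.507^1 × 0.493^4 = 0.149750
P(M+10) = 0.493^5 = 0.029123
The M+4 peak is largest (0.316751); scaling to 100 gives 10.58 : 51.42 : 100.00 : 97.24 : 47.28 : 9.19.

10.58 : 51.42 : 100.00 : 97.24 : 47.28 : 9.19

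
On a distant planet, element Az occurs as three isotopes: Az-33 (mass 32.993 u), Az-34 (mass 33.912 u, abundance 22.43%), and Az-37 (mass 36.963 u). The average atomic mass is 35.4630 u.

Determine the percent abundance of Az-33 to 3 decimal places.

20.546%

The remaining 77.57% is split between Az-33 (fraction x) and Az-37 (fraction 0.7757 − x).
Substituting: 32.993x + 36.963(0.7757 − x) = 27.8565384
(32.993 − 36.963)x = -0.8156607  ⇒  x = 0.20546, y = 0.57024
Az-33: 20.546%, Az-37: 57.024%.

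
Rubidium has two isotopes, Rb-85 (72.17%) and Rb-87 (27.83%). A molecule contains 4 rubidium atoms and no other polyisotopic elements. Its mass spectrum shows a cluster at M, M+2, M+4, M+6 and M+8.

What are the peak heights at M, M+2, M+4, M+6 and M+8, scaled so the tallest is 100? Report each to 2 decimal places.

64.83 : 100.00 : 57.84 : 14.87 : 1.43

Each Rb atom is independently Rb-85 (p = 0.7217) or Rb-87 (q = 0.2783); the cluster is the binomial expansion (p + q)^4.
P(M) = 0.7217^4 = 0.271286
P(M+2) = 4 × 0.7217^3 × 0.2783^1 = 0.418450
P(M+4) = 6 × 0.7217^2 × 0.2783^2 = 0.242042
P(M+6) = 4 × 0.7217^1 × 0.2783^3 = 0.062224
P(M+8) = 0.2783^4 = 0.005999
The M+2 peak is largest (0.418450); scaling to 100 gives 64.83 : 100.00 : 57.84 : 14.87 : 1.43.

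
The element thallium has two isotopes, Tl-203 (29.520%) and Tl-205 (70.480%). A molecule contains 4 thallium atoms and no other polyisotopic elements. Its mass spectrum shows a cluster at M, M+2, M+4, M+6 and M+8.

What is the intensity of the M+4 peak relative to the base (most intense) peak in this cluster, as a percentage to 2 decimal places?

62.83%

(0.29520 + 0.70480)^4 gives M 0.0076, M+2 0.0725, M+4 0.2597, M+6 0.4134, M+8 0.2468; the largest is M+6.
P(M+6) = C(4,3) × 0.29520^1 × 0.70480^3 = 4 × 0.2952 × 0.35010449 = 0.413403 (base)
P(M+4) = C(4,2) × 0.29520^2 × 0.70480^2 = 6 × 0.08714304 × 0.49674304 = 0.259726
Relative intensity = 0.259726 / 0.413403 × 100 = 62.83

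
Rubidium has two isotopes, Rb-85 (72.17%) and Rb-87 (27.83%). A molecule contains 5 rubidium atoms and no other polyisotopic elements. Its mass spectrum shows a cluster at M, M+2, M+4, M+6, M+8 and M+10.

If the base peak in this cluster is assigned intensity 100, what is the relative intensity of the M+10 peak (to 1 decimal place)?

0.4

Binomial terms of (0.7217 + 0.2783)^5: M 0.1958, M+2 0.3775, M+4 0.2911, M+6 0.1123, M+8 0.0216, M+10 0.0017 → M+2 is the base peak.
P(M+2) = C(5,1) × 0.7217^4 × 0.2783^1 = 5 × 0.27128565 × 0.2783 = 0.377494 (base)
P(M+10) = C(5,5) × 0.7217^0 × 0.2783^5 = 1 × 1.0000 × 0.00166942 = 0.001669
Relative intensity = 0.001669 / 0.377494 × 100 = 0.4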